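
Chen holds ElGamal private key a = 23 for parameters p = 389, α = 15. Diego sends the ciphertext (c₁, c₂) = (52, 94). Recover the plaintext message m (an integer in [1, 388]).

354

Shared mask s = c₁^a mod p = 52^23 mod 389.
52^1 ≡ 52 (mod 389)
52^2 = (52^1)^2 ≡ 52^2 = 2704 ≡ 370 (mod 389)
52^4 = (52^2)^2 ≡ 370^2 = 136900 ≡ 361 (mod 389)
52^8 = (52^4)^2 ≡ 361^2 = 130321 ≡ 6 (mod 389)
52^16 = (52^8)^2 ≡ 6^2 = 36 ≡ 36 (mod 389)
52^23 = 52^16 · 52^4 · 52^2 · 52^1 ≡ 36 · 361 · 370 · 52 ≡ 64 (mod 389).
So s = 64; s⁻¹ ≡ 310 (mod 389).
m = c₂ · s⁻¹ mod 389 = 94 · 310 mod 389 = 354.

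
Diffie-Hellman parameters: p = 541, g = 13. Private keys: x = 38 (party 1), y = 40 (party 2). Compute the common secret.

Party 1 sends A = g^x mod p = 13^38 mod 541.
13^1 ≡ 13 (mod 541)
13^2 = (13^1)^2 ≡ 13^2 = 169 ≡ 169 (mod 541)
13^4 = (13^2)^2 ≡ 169^2 = 28561 ≡ 429 (mod 541)
13^8 = (13^4)^2 ≡ 429^2 = 184041 ≡ 101 (mod 541)
13^16 = (13^8)^2 ≡ 101^2 = 10201 ≡ 463 (mod 541)
13^32 = (13^16)^2 ≡ 463^2 = 214369 ≡ 133 (mod 541)
13^38 = 13^32 · 13^4 · 13^2 ≡ 133 · 429 · 169 ≡ 390 (mod 541).
So A = 390. Party 2 then computes K = A^y mod p = 390^40 mod 541.
390^1 ≡ 390 (mod 541)
390^2 = (390^1)^2 ≡ 390^2 = 152100 ≡ 79 (mod 541)
390^4 = (390^2)^2 ≡ 79^2 = 6241 ≡ 290 (mod 541)
390^8 = (390^4)^2 ≡ 290^2 = 84100 ≡ 245 (mod 541)
390^16 = (390^8)^2 ≡ 245^2 = 60025 ≡ 515 (mod 541)
390^32 = (390^16)^2 ≡ 515^2 = 265225 ≡ 135 (mod 541)
390^40 = 390^32 · 390^8 ≡ 135 · 245 ≡ 74 (mod 541).

74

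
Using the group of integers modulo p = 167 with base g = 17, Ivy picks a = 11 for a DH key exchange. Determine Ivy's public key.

Public value = 17^11 (mod 167).
17^1 ≡ 17 (mod 167)
17^2 = (17^1)^2 ≡ 17^2 = 289 ≡ 122 (mod 167)
17^4 = (17^2)^2 ≡ 122^2 = 14884 ≡ 21 (mod 167)
17^8 = (17^4)^2 ≡ 21^2 = 441 ≡ 107 (mod 167)
17^11 = 17^8 · 17^2 · 17^1 ≡ 107 · 122 · 17 ≡ 142 (mod 167).

142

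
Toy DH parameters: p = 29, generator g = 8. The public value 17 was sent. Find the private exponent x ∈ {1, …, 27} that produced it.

7

Try successive powers of 8 modulo 29:
8^1 ≡ 8
8^2 ≡ 6
8^3 ≡ 19
8^4 ≡ 7
8^5 ≡ 27
8^6 ≡ 13
8^7 ≡ 17
Found: x = 7.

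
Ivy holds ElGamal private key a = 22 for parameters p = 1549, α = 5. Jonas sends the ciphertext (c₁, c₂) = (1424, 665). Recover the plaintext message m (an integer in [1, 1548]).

817

Shared mask s = c₁^a mod p = 1424^22 mod 1549.
1424^1 ≡ 1424 (mod 1549)
1424^2 = (1424^1)^2 ≡ 1424^2 = 2027776 ≡ 135 (mod 1549)
1424^4 = (1424^2)^2 ≡ 135^2 = 18225 ≡ 1186 (mod 1549)
1424^8 = (1424^4)^2 ≡ 1186^2 = 1406596 ≡ 104 (mod 1549)
1424^16 = (1424^8)^2 ≡ 104^2 = 10816 ≡ 1522 (mod 1549)
1424^22 = 1424^16 · 1424^4 · 1424^2 ≡ 1522 · 1186 · 135 ≡ 289 (mod 1549).
So s = 289; s⁻¹ ≡ 134 (mod 1549).
m = c₂ · s⁻¹ mod 1549 = 665 · 134 mod 1549 = 817.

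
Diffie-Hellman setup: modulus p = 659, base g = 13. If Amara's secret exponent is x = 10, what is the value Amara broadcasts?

391

Public value = 13^10 (mod 659).
13^1 ≡ 13 (mod 659)
13^2 = (13^1)^2 ≡ 13^2 = 169 ≡ 169 (mod 659)
13^4 = (13^2)^2 ≡ 169^2 = 28561 ≡ 224 (mod 659)
13^8 = (13^4)^2 ≡ 224^2 = 50176 ≡ 92 (mod 659)
13^10 = 13^8 · 13^2 ≡ 92 · 169 ≡ 391 (mod 659).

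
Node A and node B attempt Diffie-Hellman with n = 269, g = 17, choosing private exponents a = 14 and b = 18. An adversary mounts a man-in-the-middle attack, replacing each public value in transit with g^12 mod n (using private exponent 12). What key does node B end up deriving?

Node B receives an adversary's public value M = 17^12 mod 269 instead of the honest one.
17^1 ≡ 17 (mod 269)
17^2 = (17^1)^2 ≡ 17^2 = 289 ≡ 20 (mod 269)
17^4 = (17^2)^2 ≡ 20^2 = 400 ≡ 131 (mod 269)
17^8 = (17^4)^2 ≡ 131^2 = 17161 ≡ 214 (mod 269)
17^12 = 17^8 · 17^4 ≡ 214 · 131 ≡ 58 (mod 269).
So M = 58. Node B computes K = M^18 mod 269.
58^1 ≡ 58 (mod 269)
58^2 = (58^1)^2 ≡ 58^2 = 3364 ≡ 136 (mod 269)
58^4 = (58^2)^2 ≡ 136^2 = 18496 ≡ 204 (mod 269)
58^8 = (58^4)^2 ≡ 204^2 = 41616 ≡ 190 (mod 269)
58^16 = (58^8)^2 ≡ 190^2 = 36100 ≡ 54 (mod 269)
58^18 = 58^16 · 58^2 ≡ 54 · 136 ≡ 81 (mod 269).

81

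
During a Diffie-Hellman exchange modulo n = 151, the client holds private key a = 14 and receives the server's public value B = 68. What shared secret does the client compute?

72

Shared key K = 68^14 mod 151.
68^1 ≡ 68 (mod 151)
68^2 = (68^1)^2 ≡ 68^2 = 4624 ≡ 94 (mod 151)
68^4 = (68^2)^2 ≡ 94^2 = 8836 ≡ 78 (mod 151)
68^8 = (68^4)^2 ≡ 78^2 = 6084 ≡ 44 (mod 151)
68^14 = 68^8 · 68^4 · 68^2 ≡ 44 · 78 · 94 ≡ 72 (mod 151).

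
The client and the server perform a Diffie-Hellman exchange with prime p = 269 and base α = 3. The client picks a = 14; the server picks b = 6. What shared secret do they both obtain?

The client sends A = α^a mod p = 3^14 mod 269.
3^1 ≡ 3 (mod 269)
3^2 = (3^1)^2 ≡ 3^2 = 9 ≡ 9 (mod 269)
3^4 = (3^2)^2 ≡ 9^2 = 81 ≡ 81 (mod 269)
3^8 = (3^4)^2 ≡ 81^2 = 6561 ≡ 105 (mod 269)
3^14 = 3^8 · 3^4 · 3^2 ≡ 105 · 81 · 9 ≡ 149 (mod 269).
So A = 149. The server then computes K = A^b mod p = 149^6 mod 269.
149^1 ≡ 149 (mod 269)
149^2 = (149^1)^2 ≡ 149^2 = 22201 ≡ 143 (mod 269)
149^4 = (149^2)^2 ≡ 143^2 = 20449 ≡ 5 (mod 269)
149^6 = 149^4 · 149^2 ≡ 5 · 143 ≡ 177 (mod 269).

177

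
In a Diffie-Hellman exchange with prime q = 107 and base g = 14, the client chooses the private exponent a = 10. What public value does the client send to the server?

Public value = 14^10 mod 107.
14^1 ≡ 14 (mod 107)
14^2 = (14^1)^2 ≡ 14^2 = 196 ≡ 89 (mod 107)
14^4 = (14^2)^2 ≡ 89^2 = 7921 ≡ 3 (mod 107)
14^8 = (14^4)^2 ≡ 3^2 = 9 ≡ 9 (mod 107)
14^10 = 14^8 · 14^2 ≡ 9 · 89 ≡ 52 (mod 107).

52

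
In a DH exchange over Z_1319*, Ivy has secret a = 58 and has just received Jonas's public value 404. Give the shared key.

616

Shared key K = 404^58 mod 1319.
404^1 ≡ 404 (mod 1319)
404^2 = (404^1)^2 ≡ 404^2 = 163216 ≡ 979 (mod 1319)
404^4 = (404^2)^2 ≡ 979^2 = 958441 ≡ 847 (mod 1319)
404^8 = (404^4)^2 ≡ 847^2 = 717409 ≡ 1192 (mod 1319)
404^16 = (404^8)^2 ≡ 1192^2 = 1420864 ≡ 301 (mod 1319)
404^32 = (404^16)^2 ≡ 301^2 = 90601 ≡ 909 (mod 1319)
404^58 = 404^32 · 404^16 · 404^8 · 404^2 ≡ 909 · 301 · 1192 · 979 ≡ 616 (mod 1319).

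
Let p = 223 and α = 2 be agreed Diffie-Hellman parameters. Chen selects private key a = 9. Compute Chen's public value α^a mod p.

66

Public value = 2^9 mod 223.
2^1 ≡ 2 (mod 223)
2^2 = (2^1)^2 ≡ 2^2 = 4 ≡ 4 (mod 223)
2^4 = (2^2)^2 ≡ 4^2 = 16 ≡ 16 (mod 223)
2^8 = (2^4)^2 ≡ 16^2 = 256 ≡ 33 (mod 223)
2^9 = 2^8 · 2^1 ≡ 33 · 2 ≡ 66 (mod 223).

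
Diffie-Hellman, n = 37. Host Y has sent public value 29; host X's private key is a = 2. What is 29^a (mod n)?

27

Shared key K = 29^2 mod 37.
29^1 ≡ 29 (mod 37)
29^2 = (29^1)^2 ≡ 29^2 = 841 ≡ 27 (mod 37)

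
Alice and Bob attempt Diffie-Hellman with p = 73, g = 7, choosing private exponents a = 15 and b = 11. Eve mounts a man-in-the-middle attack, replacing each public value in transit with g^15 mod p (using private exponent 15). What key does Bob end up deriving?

Bob receives Eve's public value M = 7^15 mod 73 instead of the honest one.
7^1 ≡ 7 (mod 73)
7^2 = (7^1)^2 ≡ 7^2 = 49 ≡ 49 (mod 73)
7^4 = (7^2)^2 ≡ 49^2 = 2401 ≡ 65 (mod 73)
7^8 = (7^4)^2 ≡ 65^2 = 4225 ≡ 64 (mod 73)
7^15 = 7^8 · 7^4 · 7^2 · 7^1 ≡ 64 · 65 · 49 · 7 ≡ 22 (mod 73).
So M = 22. Bob computes K = M^11 mod 73.
22^1 ≡ 22 (mod 73)
22^2 = (22^1)^2 ≡ 22^2 = 484 ≡ 46 (mod 73)
22^4 = (22^2)^2 ≡ 46^2 = 2116 ≡ 72 (mod 73)
22^8 = (22^4)^2 ≡ 72^2 = 5184 ≡ 1 (mod 73)
22^11 = 22^8 · 22^2 · 22^1 ≡ 1 · 46 · 22 ≡ 63 (mod 73).

63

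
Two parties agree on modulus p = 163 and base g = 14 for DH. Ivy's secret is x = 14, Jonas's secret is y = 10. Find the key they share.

156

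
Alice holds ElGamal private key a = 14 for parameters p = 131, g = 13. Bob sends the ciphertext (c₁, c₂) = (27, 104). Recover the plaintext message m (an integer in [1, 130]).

73

Shared mask s = c₁^a mod p = 27^14 mod 131.
27^1 ≡ 27 (mod 131)
27^2 = (27^1)^2 ≡ 27^2 = 729 ≡ 74 (mod 131)
27^4 = (27^2)^2 ≡ 74^2 = 5476 ≡ 105 (mod 131)
27^8 = (27^4)^2 ≡ 105^2 = 11025 ≡ 21 (mod 131)
27^14 = 27^8 · 27^4 · 27^2 ≡ 21 · 105 · 74 ≡ 75 (mod 131).
So s = 75; s⁻¹ ≡ 7 (mod 131).
m = c₂ · s⁻¹ mod 131 = 104 · 7 mod 131 = 73.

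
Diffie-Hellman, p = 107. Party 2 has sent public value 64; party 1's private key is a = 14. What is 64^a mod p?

Shared key K = 64^14 mod 107.
64^1 ≡ 64 (mod 107)
64^2 = (64^1)^2 ≡ 64^2 = 4096 ≡ 30 (mod 107)
64^4 = (64^2)^2 ≡ 30^2 = 900 ≡ 44 (mod 107)
64^8 = (64^4)^2 ≡ 44^2 = 1936 ≡ 10 (mod 107)
64^14 = 64^8 · 64^4 · 64^2 ≡ 10 · 44 · 30 ≡ 39 (mod 107).

39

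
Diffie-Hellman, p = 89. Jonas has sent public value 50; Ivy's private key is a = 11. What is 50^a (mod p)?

88

Shared key K = 50^11 mod 89.
50^1 ≡ 50 (mod 89)
50^2 = (50^1)^2 ≡ 50^2 = 2500 ≡ 8 (mod 89)
50^4 = (50^2)^2 ≡ 8^2 = 64 ≡ 64 (mod 89)
50^8 = (50^4)^2 ≡ 64^2 = 4096 ≡ 2 (mod 89)
50^11 = 50^8 · 50^2 · 50^1 ≡ 2 · 8 · 50 ≡ 88 (mod 89).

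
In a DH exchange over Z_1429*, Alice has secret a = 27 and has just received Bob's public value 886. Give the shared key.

1176

Shared key K = 886^27 mod 1429.
886^1 ≡ 886 (mod 1429)
886^2 = (886^1)^2 ≡ 886^2 = 784996 ≡ 475 (mod 1429)
886^4 = (886^2)^2 ≡ 475^2 = 225625 ≡ 1272 (mod 1429)
886^8 = (886^4)^2 ≡ 1272^2 = 1617984 ≡ 356 (mod 1429)
886^16 = (886^8)^2 ≡ 356^2 = 126736 ≡ 984 (mod 1429)
886^27 = 886^16 · 886^8 · 886^2 · 886^1 ≡ 984 · 356 · 475 · 886 ≡ 1176 (mod 1429).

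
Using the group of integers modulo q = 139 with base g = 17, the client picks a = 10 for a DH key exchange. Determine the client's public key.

89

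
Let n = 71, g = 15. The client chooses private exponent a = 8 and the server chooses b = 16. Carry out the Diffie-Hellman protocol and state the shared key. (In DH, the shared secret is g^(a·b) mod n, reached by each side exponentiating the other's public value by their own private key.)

The server sends B = g^b mod n = 15^16 mod 71.
15^1 ≡ 15 (mod 71)
15^2 = (15^1)^2 ≡ 15^2 = 225 ≡ 12 (mod 71)
15^4 = (15^2)^2 ≡ 12^2 = 144 ≡ 2 (mod 71)
15^8 = (15^4)^2 ≡ 2^2 = 4 ≡ 4 (mod 71)
15^16 = (15^8)^2 ≡ 4^2 = 16 ≡ 16 (mod 71)
So B = 16. The client then computes K = B^a mod n = 16^8 mod 71.
16^1 ≡ 16 (mod 71)
16^2 = (16^1)^2 ≡ 16^2 = 256 ≡ 43 (mod 71)
16^4 = (16^2)^2 ≡ 43^2 = 1849 ≡ 3 (mod 71)
16^8 = (16^4)^2 ≡ 3^2 = 9 ≡ 9 (mod 71)

9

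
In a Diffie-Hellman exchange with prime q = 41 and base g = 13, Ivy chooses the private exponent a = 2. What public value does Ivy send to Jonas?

5

Public value = 13^2 mod 41.
13^1 ≡ 13 (mod 41)
13^2 = (13^1)^2 ≡ 13^2 = 169 ≡ 5 (mod 41)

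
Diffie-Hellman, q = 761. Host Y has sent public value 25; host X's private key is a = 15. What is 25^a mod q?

679

Shared key K = 25^15 mod 761.
25^1 ≡ 25 (mod 761)
25^2 = (25^1)^2 ≡ 25^2 = 625 ≡ 625 (mod 761)
25^4 = (25^2)^2 ≡ 625^2 = 390625 ≡ 232 (mod 761)
25^8 = (25^4)^2 ≡ 232^2 = 53824 ≡ 554 (mod 761)
25^15 = 25^8 · 25^4 · 25^2 · 25^1 ≡ 554 · 232 · 625 · 25 ≡ 679 (mod 761).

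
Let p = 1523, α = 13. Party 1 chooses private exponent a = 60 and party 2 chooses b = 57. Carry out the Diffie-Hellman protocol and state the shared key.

Party 1 sends A = α^a mod p = 13^60 mod 1523.
13^1 ≡ 13 (mod 1523)
13^2 = (13^1)^2 ≡ 13^2 = 169 ≡ 169 (mod 1523)
13^4 = (13^2)^2 ≡ 169^2 = 28561 ≡ 1147 (mod 1523)
13^8 = (13^4)^2 ≡ 1147^2 = 1315609 ≡ 1260 (mod 1523)
13^16 = (13^8)^2 ≡ 1260^2 = 1587600 ≡ 634 (mod 1523)
13^32 = (13^16)^2 ≡ 634^2 = 401956 ≡ 1407 (mod 1523)
13^60 = 13^32 · 13^16 · 13^8 · 13^4 ≡ 1407 · 634 · 1260 · 1147 ≡ 1390 (mod 1523).
So A = 1390. Party 2 then computes K = A^b mod p = 1390^57 mod 1523.
1390^1 ≡ 1390 (mod 1523)
1390^2 = (1390^1)^2 ≡ 1390^2 = 1932100 ≡ 936 (mod 1523)
1390^4 = (1390^2)^2 ≡ 936^2 = 876096 ≡ 371 (mod 1523)
1390^8 = (1390^4)^2 ≡ 371^2 = 137641 ≡ 571 (mod 1523)
1390^16 = (1390^8)^2 ≡ 571^2 = 326041 ≡ 119 (mod 1523)
1390^32 = (1390^16)^2 ≡ 119^2 = 14161 ≡ 454 (mod 1523)
1390^57 = 1390^32 · 1390^16 · 1390^8 · 1390^1 ≡ 454 · 119 · 571 · 1390 ≡ 1516 (mod 1523).

1516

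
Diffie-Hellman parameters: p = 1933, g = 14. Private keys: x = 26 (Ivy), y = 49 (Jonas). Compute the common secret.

1033

Ivy sends A = g^x mod p = 14^26 mod 1933.
14^1 ≡ 14 (mod 1933)
14^2 = (14^1)^2 ≡ 14^2 = 196 ≡ 196 (mod 1933)
14^4 = (14^2)^2 ≡ 196^2 = 38416 ≡ 1689 (mod 1933)
14^8 = (14^4)^2 ≡ 1689^2 = 2852721 ≡ 1546 (mod 1933)
14^16 = (14^8)^2 ≡ 1546^2 = 2390116 ≡ 928 (mod 1933)
14^26 = 14^16 · 14^8 · 14^2 ≡ 928 · 1546 · 196 ≡ 1472 (mod 1933).
So A = 1472. Jonas then computes K = A^y mod p = 1472^49 mod 1933.
1472^1 ≡ 1472 (mod 1933)
1472^2 = (1472^1)^2 ≡ 1472^2 = 2166784 ≡ 1824 (mod 1933)
1472^4 = (1472^2)^2 ≡ 1824^2 = 3326976 ≡ 283 (mod 1933)
1472^8 = (1472^4)^2 ≡ 283^2 = 80089 ≡ 836 (mod 1933)
1472^16 = (1472^8)^2 ≡ 836^2 = 698896 ≡ 1083 (mod 1933)
1472^32 = (1472^16)^2 ≡ 1083^2 = 1172889 ≡ 1491 (mod 1933)
1472^49 = 1472^32 · 1472^16 · 1472^1 ≡ 1491 · 1083 · 1472 ≡ 1033 (mod 1933).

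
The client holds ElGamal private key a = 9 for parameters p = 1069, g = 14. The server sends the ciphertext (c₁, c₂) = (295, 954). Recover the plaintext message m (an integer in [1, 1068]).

Shared mask s = c₁^a mod p = 295^9 mod 1069.
295^1 ≡ 295 (mod 1069)
295^2 = (295^1)^2 ≡ 295^2 = 87025 ≡ 436 (mod 1069)
295^4 = (295^2)^2 ≡ 436^2 = 190096 ≡ 883 (mod 1069)
295^8 = (295^4)^2 ≡ 883^2 = 779689 ≡ 388 (mod 1069)
295^9 = 295^8 · 295^1 ≡ 388 · 295 ≡ 77 (mod 1069).
So s = 77; s⁻¹ ≡ 833 (mod 1069).
m = c₂ · s⁻¹ mod 1069 = 954 · 833 mod 1069 = 415.

415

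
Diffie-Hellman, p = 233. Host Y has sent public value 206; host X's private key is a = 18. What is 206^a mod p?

183

Shared key K = 206^18 mod 233.
206^1 ≡ 206 (mod 233)
206^2 = (206^1)^2 ≡ 206^2 = 42436 ≡ 30 (mod 233)
206^4 = (206^2)^2 ≡ 30^2 = 900 ≡ 201 (mod 233)
206^8 = (206^4)^2 ≡ 201^2 = 40401 ≡ 92 (mod 233)
206^16 = (206^8)^2 ≡ 92^2 = 8464 ≡ 76 (mod 233)
206^18 = 206^16 · 206^2 ≡ 76 · 30 ≡ 183 (mod 233).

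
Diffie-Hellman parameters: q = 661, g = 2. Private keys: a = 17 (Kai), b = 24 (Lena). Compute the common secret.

561

Lena sends B = g^b mod q = 2^24 mod 661.
2^1 ≡ 2 (mod 661)
2^2 = (2^1)^2 ≡ 2^2 = 4 ≡ 4 (mod 661)
2^4 = (2^2)^2 ≡ 4^2 = 16 ≡ 16 (mod 661)
2^8 = (2^4)^2 ≡ 16^2 = 256 ≡ 256 (mod 661)
2^16 = (2^8)^2 ≡ 256^2 = 65536 ≡ 97 (mod 661)
2^24 = 2^16 · 2^8 ≡ 97 · 256 ≡ 375 (mod 661).
So B = 375. Kai then computes K = B^a mod q = 375^17 mod 661.
375^1 ≡ 375 (mod 661)
375^2 = (375^1)^2 ≡ 375^2 = 140625 ≡ 493 (mod 661)
375^4 = (375^2)^2 ≡ 493^2 = 243049 ≡ 462 (mod 661)
375^8 = (375^4)^2 ≡ 462^2 = 213444 ≡ 602 (mod 661)
375^16 = (375^8)^2 ≡ 602^2 = 362404 ≡ 176 (mod 661)
375^17 = 375^16 · 375^1 ≡ 176 · 375 ≡ 561 (mod 661).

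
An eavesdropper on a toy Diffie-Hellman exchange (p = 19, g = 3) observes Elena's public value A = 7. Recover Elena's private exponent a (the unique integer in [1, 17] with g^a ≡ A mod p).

6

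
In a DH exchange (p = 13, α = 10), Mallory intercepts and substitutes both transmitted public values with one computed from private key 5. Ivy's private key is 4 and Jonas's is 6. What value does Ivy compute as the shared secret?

Ivy receives Mallory's public value M = 10^5 mod 13 instead of the honest one.
10^1 ≡ 10 (mod 13)
10^2 = (10^1)^2 ≡ 10^2 = 100 ≡ 9 (mod 13)
10^4 = (10^2)^2 ≡ 9^2 = 81 ≡ 3 (mod 13)
10^5 = 10^4 · 10^1 ≡ 3 · 10 ≡ 4 (mod 13).
So M = 4. Ivy computes K = M^4 mod 13.
4^1 ≡ 4 (mod 13)
4^2 = (4^1)^2 ≡ 4^2 = 16 ≡ 3 (mod 13)
4^4 = (4^2)^2 ≡ 3^2 = 9 ≡ 9 (mod 13)

9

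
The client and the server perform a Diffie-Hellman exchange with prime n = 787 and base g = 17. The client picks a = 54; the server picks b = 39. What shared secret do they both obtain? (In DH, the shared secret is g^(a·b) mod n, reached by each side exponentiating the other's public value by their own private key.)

The server sends B = g^b mod n = 17^39 mod 787.
17^1 ≡ 17 (mod 787)
17^2 = (17^1)^2 ≡ 17^2 = 289 ≡ 289 (mod 787)
17^4 = (17^2)^2 ≡ 289^2 = 83521 ≡ 99 (mod 787)
17^8 = (17^4)^2 ≡ 99^2 = 9801 ≡ 357 (mod 787)
17^16 = (17^8)^2 ≡ 357^2 = 127449 ≡ 742 (mod 787)
17^32 = (17^16)^2 ≡ 742^2 = 550564 ≡ 451 (mod 787)
17^39 = 17^32 · 17^4 · 17^2 · 17^1 ≡ 451 · 99 · 289 · 17 ≡ 27 (mod 787).
So B = 27. The client then computes K = B^a mod n = 27^54 mod 787.
27^1 ≡ 27 (mod 787)
27^2 = (27^1)^2 ≡ 27^2 = 729 ≡ 729 (mod 787)
27^4 = (27^2)^2 ≡ 729^2 = 531441 ≡ 216 (mod 787)
27^8 = (27^4)^2 ≡ 216^2 = 46656 ≡ 223 (mod 787)
27^16 = (27^8)^2 ≡ 223^2 = 49729 ≡ 148 (mod 787)
27^32 = (27^16)^2 ≡ 148^2 = 21904 ≡ 655 (mod 787)
27^54 = 27^32 · 27^16 · 27^4 · 27^2 ≡ 655 · 148 · 216 · 729 ≡ 239 (mod 787).

239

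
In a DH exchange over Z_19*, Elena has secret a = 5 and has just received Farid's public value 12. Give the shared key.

Shared key K = 12^5 mod 19.
12^1 ≡ 12 (mod 19)
12^2 = (12^1)^2 ≡ 12^2 = 144 ≡ 11 (mod 19)
12^4 = (12^2)^2 ≡ 11^2 = 121 ≡ 7 (mod 19)
12^5 = 12^4 · 12^1 ≡ 7 · 12 ≡ 8 (mod 19).

8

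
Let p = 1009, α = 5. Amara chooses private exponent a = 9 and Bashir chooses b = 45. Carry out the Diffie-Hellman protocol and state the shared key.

Bashir sends B = α^b mod p = 5^45 mod 1009.
5^1 ≡ 5 (mod 1009)
5^2 = (5^1)^2 ≡ 5^2 = 25 ≡ 25 (mod 1009)
5^4 = (5^2)^2 ≡ 25^2 = 625 ≡ 625 (mod 1009)
5^8 = (5^4)^2 ≡ 625^2 = 390625 ≡ 142 (mod 1009)
5^16 = (5^8)^2 ≡ 142^2 = 20164 ≡ 993 (mod 1009)
5^32 = (5^16)^2 ≡ 993^2 = 986049 ≡ 256 (mod 1009)
5^45 = 5^32 · 5^8 · 5^4 · 5^1 ≡ 256 · 142 · 625 · 5 ≡ 726 (mod 1009).
So B = 726. Amara then computes K = B^a mod p = 726^9 mod 1009.
726^1 ≡ 726 (mod 1009)
726^2 = (726^1)^2 ≡ 726^2 = 527076 ≡ 378 (mod 1009)
726^4 = (726^2)^2 ≡ 378^2 = 142884 ≡ 615 (mod 1009)
726^8 = (726^4)^2 ≡ 615^2 = 378225 ≡ 859 (mod 1009)
726^9 = 726^8 · 726^1 ≡ 859 · 726 ≡ 72 (mod 1009).

72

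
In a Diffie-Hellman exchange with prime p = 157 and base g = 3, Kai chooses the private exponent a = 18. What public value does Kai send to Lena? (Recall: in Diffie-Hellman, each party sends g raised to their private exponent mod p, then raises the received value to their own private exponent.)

67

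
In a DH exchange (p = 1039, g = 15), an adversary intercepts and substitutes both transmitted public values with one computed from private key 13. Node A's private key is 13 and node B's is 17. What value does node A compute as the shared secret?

Node A receives an adversary's public value M = 15^13 mod 1039 instead of the honest one.
15^1 ≡ 15 (mod 1039)
15^2 = (15^1)^2 ≡ 15^2 = 225 ≡ 225 (mod 1039)
15^4 = (15^2)^2 ≡ 225^2 = 50625 ≡ 753 (mod 1039)
15^8 = (15^4)^2 ≡ 753^2 = 567009 ≡ 754 (mod 1039)
15^13 = 15^8 · 15^4 · 15^1 ≡ 754 · 753 · 15 ≡ 786 (mod 1039).
So M = 786. Node A computes K = M^13 mod 1039.
786^1 ≡ 786 (mod 1039)
786^2 = (786^1)^2 ≡ 786^2 = 617796 ≡ 630 (mod 1039)
786^4 = (786^2)^2 ≡ 630^2 = 396900 ≡ 2 (mod 1039)
786^8 = (786^4)^2 ≡ 2^2 = 4 ≡ 4 (mod 1039)
786^13 = 786^8 · 786^4 · 786^1 ≡ 4 · 2 · 786 ≡ 54 (mod 1039).

54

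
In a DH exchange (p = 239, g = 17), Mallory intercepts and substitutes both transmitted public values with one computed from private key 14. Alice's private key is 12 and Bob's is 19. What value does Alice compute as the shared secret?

163

Alice receives Mallory's public value M = 17^14 mod 239 instead of the honest one.
17^1 ≡ 17 (mod 239)
17^2 = (17^1)^2 ≡ 17^2 = 289 ≡ 50 (mod 239)
17^4 = (17^2)^2 ≡ 50^2 = 2500 ≡ 110 (mod 239)
17^8 = (17^4)^2 ≡ 110^2 = 12100 ≡ 150 (mod 239)
17^14 = 17^8 · 17^4 · 17^2 ≡ 150 · 110 · 50 ≡ 211 (mod 239).
So M = 211. Alice computes K = M^12 mod 239.
211^1 ≡ 211 (mod 239)
211^2 = (211^1)^2 ≡ 211^2 = 44521 ≡ 67 (mod 239)
211^4 = (211^2)^2 ≡ 67^2 = 4489 ≡ 187 (mod 239)
211^8 = (211^4)^2 ≡ 187^2 = 34969 ≡ 75 (mod 239)
211^12 = 211^8 · 211^4 ≡ 75 · 187 ≡ 163 (mod 239).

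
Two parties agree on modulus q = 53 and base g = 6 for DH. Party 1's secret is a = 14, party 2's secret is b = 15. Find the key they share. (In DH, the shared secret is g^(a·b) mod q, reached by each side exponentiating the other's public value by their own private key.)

36

Party 2 sends B = g^b mod q = 6^15 mod 53.
6^1 ≡ 6 (mod 53)
6^2 = (6^1)^2 ≡ 6^2 = 36 ≡ 36 (mod 53)
6^4 = (6^2)^2 ≡ 36^2 = 1296 ≡ 24 (mod 53)
6^8 = (6^4)^2 ≡ 24^2 = 576 ≡ 46 (mod 53)
6^15 = 6^8 · 6^4 · 6^2 · 6^1 ≡ 46 · 24 · 36 · 6 ≡ 17 (mod 53).
So B = 17. Party 1 then computes K = B^a mod q = 17^14 mod 53.
17^1 ≡ 17 (mod 53)
17^2 = (17^1)^2 ≡ 17^2 = 289 ≡ 24 (mod 53)
17^4 = (17^2)^2 ≡ 24^2 = 576 ≡ 46 (mod 53)
17^8 = (17^4)^2 ≡ 46^2 = 2116 ≡ 49 (mod 53)
17^14 = 17^8 · 17^4 · 17^2 ≡ 49 · 46 · 24 ≡ 36 (mod 53).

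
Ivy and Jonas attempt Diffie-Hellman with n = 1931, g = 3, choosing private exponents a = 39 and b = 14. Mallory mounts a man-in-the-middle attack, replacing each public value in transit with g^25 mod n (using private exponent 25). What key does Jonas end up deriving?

1432

Jonas receives Mallory's public value M = 3^25 mod 1931 instead of the honest one.
3^1 ≡ 3 (mod 1931)
3^2 = (3^1)^2 ≡ 3^2 = 9 ≡ 9 (mod 1931)
3^4 = (3^2)^2 ≡ 9^2 = 81 ≡ 81 (mod 1931)
3^8 = (3^4)^2 ≡ 81^2 = 6561 ≡ 768 (mod 1931)
3^16 = (3^8)^2 ≡ 768^2 = 589824 ≡ 869 (mod 1931)
3^25 = 3^16 · 3^8 · 3^1 ≡ 869 · 768 · 3 ≡ 1660 (mod 1931).
So M = 1660. Jonas computes K = M^14 mod 1931.
1660^1 ≡ 1660 (mod 1931)
1660^2 = (1660^1)^2 ≡ 1660^2 = 2755600 ≡ 63 (mod 1931)
1660^4 = (1660^2)^2 ≡ 63^2 = 3969 ≡ 107 (mod 1931)
1660^8 = (1660^4)^2 ≡ 107^2 = 11449 ≡ 1794 (mod 1931)
1660^14 = 1660^8 · 1660^4 · 1660^2 ≡ 1794 · 107 · 63 ≡ 1432 (mod 1931).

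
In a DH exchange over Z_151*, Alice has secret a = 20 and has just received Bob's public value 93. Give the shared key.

76

Shared key K = 93^20 mod 151.
93^1 ≡ 93 (mod 151)
93^2 = (93^1)^2 ≡ 93^2 = 8649 ≡ 42 (mod 151)
93^4 = (93^2)^2 ≡ 42^2 = 1764 ≡ 103 (mod 151)
93^8 = (93^4)^2 ≡ 103^2 = 10609 ≡ 39 (mod 151)
93^16 = (93^8)^2 ≡ 39^2 = 1521 ≡ 11 (mod 151)
93^20 = 93^16 · 93^4 ≡ 11 · 103 ≡ 76 (mod 151).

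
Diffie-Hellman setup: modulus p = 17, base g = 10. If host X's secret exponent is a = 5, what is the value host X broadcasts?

6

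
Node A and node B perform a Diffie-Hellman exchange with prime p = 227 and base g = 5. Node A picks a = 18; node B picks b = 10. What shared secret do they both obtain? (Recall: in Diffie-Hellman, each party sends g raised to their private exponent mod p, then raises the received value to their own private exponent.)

167

Node B sends B = g^b mod p = 5^10 mod 227.
5^1 ≡ 5 (mod 227)
5^2 = (5^1)^2 ≡ 5^2 = 25 ≡ 25 (mod 227)
5^4 = (5^2)^2 ≡ 25^2 = 625 ≡ 171 (mod 227)
5^8 = (5^4)^2 ≡ 171^2 = 29241 ≡ 185 (mod 227)
5^10 = 5^8 · 5^2 ≡ 185 · 25 ≡ 85 (mod 227).
So B = 85. Node A then computes K = B^a mod p = 85^18 mod 227.
85^1 ≡ 85 (mod 227)
85^2 = (85^1)^2 ≡ 85^2 = 7225 ≡ 188 (mod 227)
85^4 = (85^2)^2 ≡ 188^2 = 35344 ≡ 159 (mod 227)
85^8 = (85^4)^2 ≡ 159^2 = 25281 ≡ 84 (mod 227)
85^16 = (85^8)^2 ≡ 84^2 = 7056 ≡ 19 (mod 227)
85^18 = 85^16 · 85^2 ≡ 19 · 188 ≡ 167 (mod 227).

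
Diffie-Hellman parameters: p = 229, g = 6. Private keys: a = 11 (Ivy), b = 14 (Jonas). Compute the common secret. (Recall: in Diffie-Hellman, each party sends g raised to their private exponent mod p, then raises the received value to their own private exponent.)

178

Ivy sends A = g^a mod p = 6^11 mod 229.
6^1 ≡ 6 (mod 229)
6^2 = (6^1)^2 ≡ 6^2 = 36 ≡ 36 (mod 229)
6^4 = (6^2)^2 ≡ 36^2 = 1296 ≡ 151 (mod 229)
6^8 = (6^4)^2 ≡ 151^2 = 22801 ≡ 130 (mod 229)
6^11 = 6^8 · 6^2 · 6^1 ≡ 130 · 36 · 6 ≡ 142 (mod 229).
So A = 142. Jonas then computes K = A^b mod p = 142^14 mod 229.
142^1 ≡ 142 (mod 229)
142^2 = (142^1)^2 ≡ 142^2 = 20164 ≡ 12 (mod 229)
142^4 = (142^2)^2 ≡ 12^2 = 144 ≡ 144 (mod 229)
142^8 = (142^4)^2 ≡ 144^2 = 20736 ≡ 126 (mod 229)
142^14 = 142^8 · 142^4 · 142^2 ≡ 126 · 144 · 12 ≡ 178 (mod 229).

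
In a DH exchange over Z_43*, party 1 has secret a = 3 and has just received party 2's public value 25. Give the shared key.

Shared key K = 25^3 mod 43.
25^1 ≡ 25 (mod 43)
25^2 = (25^1)^2 ≡ 25^2 = 625 ≡ 23 (mod 43)
25^3 = 25^2 · 25^1 ≡ 23 · 25 ≡ 16 (mod 43).

16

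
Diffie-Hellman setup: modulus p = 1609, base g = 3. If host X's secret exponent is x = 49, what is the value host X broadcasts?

528

Public value = 3^49 (mod 1609).
3^1 ≡ 3 (mod 1609)
3^2 = (3^1)^2 ≡ 3^2 = 9 ≡ 9 (mod 1609)
3^4 = (3^2)^2 ≡ 9^2 = 81 ≡ 81 (mod 1609)
3^8 = (3^4)^2 ≡ 81^2 = 6561 ≡ 125 (mod 1609)
3^16 = (3^8)^2 ≡ 125^2 = 15625 ≡ 1144 (mod 1609)
3^32 = (3^16)^2 ≡ 1144^2 = 1308736 ≡ 619 (mod 1609)
3^49 = 3^32 · 3^16 · 3^1 ≡ 619 · 1144 · 3 ≡ 528 (mod 1609).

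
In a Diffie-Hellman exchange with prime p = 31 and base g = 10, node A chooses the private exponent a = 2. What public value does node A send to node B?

Public value = 10^2 mod 31.
10^1 ≡ 10 (mod 31)
10^2 = (10^1)^2 ≡ 10^2 = 100 ≡ 7 (mod 31)

7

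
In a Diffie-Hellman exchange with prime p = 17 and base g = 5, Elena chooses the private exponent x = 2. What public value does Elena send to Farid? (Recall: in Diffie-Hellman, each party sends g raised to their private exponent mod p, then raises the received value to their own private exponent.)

Public value = 5^{2} \pmod{17}.
5^1 ≡ 5 (mod 17)
5^2 = (5^1)^2 ≡ 5^2 = 25 ≡ 8 (mod 17)

8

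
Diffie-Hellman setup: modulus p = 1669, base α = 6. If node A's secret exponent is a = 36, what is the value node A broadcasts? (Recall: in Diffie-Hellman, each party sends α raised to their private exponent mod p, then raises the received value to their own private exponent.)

Public value = 6^36 (mod 1669).
6^1 ≡ 6 (mod 1669)
6^2 = (6^1)^2 ≡ 6^2 = 36 ≡ 36 (mod 1669)
6^4 = (6^2)^2 ≡ 36^2 = 1296 ≡ 1296 (mod 1669)
6^8 = (6^4)^2 ≡ 1296^2 = 1679616 ≡ 602 (mod 1669)
6^16 = (6^8)^2 ≡ 602^2 = 362404 ≡ 231 (mod 1669)
6^32 = (6^16)^2 ≡ 231^2 = 53361 ≡ 1622 (mod 1669)
6^36 = 6^32 · 6^4 ≡ 1622 · 1296 ≡ 841 (mod 1669).

841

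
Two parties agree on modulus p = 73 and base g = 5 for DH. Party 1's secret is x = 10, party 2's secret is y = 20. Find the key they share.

Party 2 sends B = g^y mod p = 5^20 mod 73.
5^1 ≡ 5 (mod 73)
5^2 = (5^1)^2 ≡ 5^2 = 25 ≡ 25 (mod 73)
5^4 = (5^2)^2 ≡ 25^2 = 625 ≡ 41 (mod 73)
5^8 = (5^4)^2 ≡ 41^2 = 1681 ≡ 2 (mod 73)
5^16 = (5^8)^2 ≡ 2^2 = 4 ≡ 4 (mod 73)
5^20 = 5^16 · 5^4 ≡ 4 · 41 ≡ 18 (mod 73).
So B = 18. Party 1 then computes K = B^x mod p = 18^10 mod 73.
18^1 ≡ 18 (mod 73)
18^2 = (18^1)^2 ≡ 18^2 = 324 ≡ 32 (mod 73)
18^4 = (18^2)^2 ≡ 32^2 = 1024 ≡ 2 (mod 73)
18^8 = (18^4)^2 ≡ 2^2 = 4 ≡ 4 (mod 73)
18^10 = 18^8 · 18^2 ≡ 4 · 32 ≡ 55 (mod 73).

55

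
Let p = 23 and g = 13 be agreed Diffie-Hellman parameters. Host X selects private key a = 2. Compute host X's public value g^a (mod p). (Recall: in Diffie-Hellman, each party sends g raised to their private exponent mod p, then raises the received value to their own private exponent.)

8

Public value = 13^2 (mod 23).
13^1 ≡ 13 (mod 23)
13^2 = (13^1)^2 ≡ 13^2 = 169 ≡ 8 (mod 23)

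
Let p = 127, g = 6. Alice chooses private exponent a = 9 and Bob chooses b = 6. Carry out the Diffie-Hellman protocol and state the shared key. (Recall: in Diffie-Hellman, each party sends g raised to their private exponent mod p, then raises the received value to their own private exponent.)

16

Alice sends A = g^a mod p = 6^9 mod 127.
6^1 ≡ 6 (mod 127)
6^2 = (6^1)^2 ≡ 6^2 = 36 ≡ 36 (mod 127)
6^4 = (6^2)^2 ≡ 36^2 = 1296 ≡ 26 (mod 127)
6^8 = (6^4)^2 ≡ 26^2 = 676 ≡ 41 (mod 127)
6^9 = 6^8 · 6^1 ≡ 41 · 6 ≡ 119 (mod 127).
So A = 119. Bob then computes K = A^b mod p = 119^6 mod 127.
119^1 ≡ 119 (mod 127)
119^2 = (119^1)^2 ≡ 119^2 = 14161 ≡ 64 (mod 127)
119^4 = (119^2)^2 ≡ 64^2 = 4096 ≡ 32 (mod 127)
119^6 = 119^4 · 119^2 ≡ 32 · 64 ≡ 16 (mod 127).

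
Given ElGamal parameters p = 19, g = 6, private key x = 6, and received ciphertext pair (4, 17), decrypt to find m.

5

Shared mask s = c₁^x mod p = 4^6 mod 19.
4^1 ≡ 4 (mod 19)
4^2 = (4^1)^2 ≡ 4^2 = 16 ≡ 16 (mod 19)
4^4 = (4^2)^2 ≡ 16^2 = 256 ≡ 9 (mod 19)
4^6 = 4^4 · 4^2 ≡ 9 · 16 ≡ 11 (mod 19).
So s = 11; s⁻¹ ≡ 7 (mod 19).
m = c₂ · s⁻¹ mod 19 = 17 · 7 mod 19 = 5.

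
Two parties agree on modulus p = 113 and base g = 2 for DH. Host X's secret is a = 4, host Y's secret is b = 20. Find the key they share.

106

Host X sends A = g^a mod p = 2^4 mod 113.
2^1 ≡ 2 (mod 113)
2^2 = (2^1)^2 ≡ 2^2 = 4 ≡ 4 (mod 113)
2^4 = (2^2)^2 ≡ 4^2 = 16 ≡ 16 (mod 113)
So A = 16. Host Y then computes K = A^b mod p = 16^20 mod 113.
16^1 ≡ 16 (mod 113)
16^2 = (16^1)^2 ≡ 16^2 = 256 ≡ 30 (mod 113)
16^4 = (16^2)^2 ≡ 30^2 = 900 ≡ 109 (mod 113)
16^8 = (16^4)^2 ≡ 109^2 = 11881 ≡ 16 (mod 113)
16^16 = (16^8)^2 ≡ 16^2 = 256 ≡ 30 (mod 113)
16^20 = 16^16 · 16^4 ≡ 30 · 109 ≡ 106 (mod 113).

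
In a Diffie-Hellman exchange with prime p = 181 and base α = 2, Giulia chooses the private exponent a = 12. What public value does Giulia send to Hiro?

114

Public value = 2^12 mod 181.
2^1 ≡ 2 (mod 181)
2^2 = (2^1)^2 ≡ 2^2 = 4 ≡ 4 (mod 181)
2^4 = (2^2)^2 ≡ 4^2 = 16 ≡ 16 (mod 181)
2^8 = (2^4)^2 ≡ 16^2 = 256 ≡ 75 (mod 181)
2^12 = 2^8 · 2^4 ≡ 75 · 16 ≡ 114 (mod 181).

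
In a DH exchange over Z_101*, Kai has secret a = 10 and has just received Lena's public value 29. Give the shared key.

14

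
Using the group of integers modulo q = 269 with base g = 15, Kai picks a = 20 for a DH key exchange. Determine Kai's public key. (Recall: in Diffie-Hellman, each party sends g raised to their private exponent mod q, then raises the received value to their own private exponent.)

23

Public value = 15^20 mod 269.
15^1 ≡ 15 (mod 269)
15^2 = (15^1)^2 ≡ 15^2 = 225 ≡ 225 (mod 269)
15^4 = (15^2)^2 ≡ 225^2 = 50625 ≡ 53 (mod 269)
15^8 = (15^4)^2 ≡ 53^2 = 2809 ≡ 119 (mod 269)
15^16 = (15^8)^2 ≡ 119^2 = 14161 ≡ 173 (mod 269)
15^20 = 15^16 · 15^4 ≡ 173 · 53 ≡ 23 (mod 269).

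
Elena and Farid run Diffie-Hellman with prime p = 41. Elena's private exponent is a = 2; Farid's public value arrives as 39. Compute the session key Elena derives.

4

Shared key K = 39^2 mod 41.
39^1 ≡ 39 (mod 41)
39^2 = (39^1)^2 ≡ 39^2 = 1521 ≡ 4 (mod 41)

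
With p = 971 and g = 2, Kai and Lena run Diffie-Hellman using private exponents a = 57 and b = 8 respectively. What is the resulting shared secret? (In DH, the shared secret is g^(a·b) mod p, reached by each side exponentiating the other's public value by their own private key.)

Kai sends A = g^a mod p = 2^57 mod 971.
2^1 ≡ 2 (mod 971)
2^2 = (2^1)^2 ≡ 2^2 = 4 ≡ 4 (mod 971)
2^4 = (2^2)^2 ≡ 4^2 = 16 ≡ 16 (mod 971)
2^8 = (2^4)^2 ≡ 16^2 = 256 ≡ 256 (mod 971)
2^16 = (2^8)^2 ≡ 256^2 = 65536 ≡ 479 (mod 971)
2^32 = (2^16)^2 ≡ 479^2 = 229441 ≡ 285 (mod 971)
2^57 = 2^32 · 2^16 · 2^8 · 2^1 ≡ 285 · 479 · 256 · 2 ≡ 187 (mod 971).
So A = 187. Lena then computes K = A^b mod p = 187^8 mod 971.
187^1 ≡ 187 (mod 971)
187^2 = (187^1)^2 ≡ 187^2 = 34969 ≡ 13 (mod 971)
187^4 = (187^2)^2 ≡ 13^2 = 169 ≡ 169 (mod 971)
187^8 = (187^4)^2 ≡ 169^2 = 28561 ≡ 402 (mod 971)

402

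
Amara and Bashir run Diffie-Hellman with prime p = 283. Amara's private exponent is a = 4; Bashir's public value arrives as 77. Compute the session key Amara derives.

Shared key K = 77^4 mod 283.
77^1 ≡ 77 (mod 283)
77^2 = (77^1)^2 ≡ 77^2 = 5929 ≡ 269 (mod 283)
77^4 = (77^2)^2 ≡ 269^2 = 72361 ≡ 196 (mod 283)

196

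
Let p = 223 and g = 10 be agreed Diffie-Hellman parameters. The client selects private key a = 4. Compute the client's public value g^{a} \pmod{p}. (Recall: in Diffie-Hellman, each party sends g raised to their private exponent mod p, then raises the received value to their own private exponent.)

Public value = 10^{4} \pmod{223}.
10^1 ≡ 10 (mod 223)
10^2 = (10^1)^2 ≡ 10^2 = 100 ≡ 100 (mod 223)
10^4 = (10^2)^2 ≡ 100^2 = 10000 ≡ 188 (mod 223)

188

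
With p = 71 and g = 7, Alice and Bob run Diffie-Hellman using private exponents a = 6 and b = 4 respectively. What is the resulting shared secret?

Bob sends B = g^b mod p = 7^4 mod 71.
7^1 ≡ 7 (mod 71)
7^2 = (7^1)^2 ≡ 7^2 = 49 ≡ 49 (mod 71)
7^4 = (7^2)^2 ≡ 49^2 = 2401 ≡ 58 (mod 71)
So B = 58. Alice then computes K = B^a mod p = 58^6 mod 71.
58^1 ≡ 58 (mod 71)
58^2 = (58^1)^2 ≡ 58^2 = 3364 ≡ 27 (mod 71)
58^4 = (58^2)^2 ≡ 27^2 = 729 ≡ 19 (mod 71)
58^6 = 58^4 · 58^2 ≡ 19 · 27 ≡ 16 (mod 71).

16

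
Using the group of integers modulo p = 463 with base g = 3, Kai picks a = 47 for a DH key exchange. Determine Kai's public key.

Public value = 3^47 (mod 463).
3^1 ≡ 3 (mod 463)
3^2 = (3^1)^2 ≡ 3^2 = 9 ≡ 9 (mod 463)
3^4 = (3^2)^2 ≡ 9^2 = 81 ≡ 81 (mod 463)
3^8 = (3^4)^2 ≡ 81^2 = 6561 ≡ 79 (mod 463)
3^16 = (3^8)^2 ≡ 79^2 = 6241 ≡ 222 (mod 463)
3^32 = (3^16)^2 ≡ 222^2 = 49284 ≡ 206 (mod 463)
3^47 = 3^32 · 3^8 · 3^4 · 3^2 · 3^1 ≡ 206 · 79 · 81 · 9 · 3 ≡ 428 (mod 463).

428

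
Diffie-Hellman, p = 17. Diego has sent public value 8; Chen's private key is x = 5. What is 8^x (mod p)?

9

Shared key K = 8^5 mod 17.
8^1 ≡ 8 (mod 17)
8^2 = (8^1)^2 ≡ 8^2 = 64 ≡ 13 (mod 17)
8^4 = (8^2)^2 ≡ 13^2 = 169 ≡ 16 (mod 17)
8^5 = 8^4 · 8^1 ≡ 16 · 8 ≡ 9 (mod 17).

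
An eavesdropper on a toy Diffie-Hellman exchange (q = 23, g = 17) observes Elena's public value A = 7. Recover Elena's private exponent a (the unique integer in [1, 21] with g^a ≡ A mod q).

9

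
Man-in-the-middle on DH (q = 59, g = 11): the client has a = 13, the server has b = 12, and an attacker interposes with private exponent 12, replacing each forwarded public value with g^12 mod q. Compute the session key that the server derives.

16

The server receives an attacker's public value M = 11^12 mod 59 instead of the honest one.
11^1 ≡ 11 (mod 59)
11^2 = (11^1)^2 ≡ 11^2 = 121 ≡ 3 (mod 59)
11^4 = (11^2)^2 ≡ 3^2 = 9 ≡ 9 (mod 59)
11^8 = (11^4)^2 ≡ 9^2 = 81 ≡ 22 (mod 59)
11^12 = 11^8 · 11^4 ≡ 22 · 9 ≡ 21 (mod 59).
So M = 21. The server computes K = M^12 mod 59.
21^1 ≡ 21 (mod 59)
21^2 = (21^1)^2 ≡ 21^2 = 441 ≡ 28 (mod 59)
21^4 = (21^2)^2 ≡ 28^2 = 784 ≡ 17 (mod 59)
21^8 = (21^4)^2 ≡ 17^2 = 289 ≡ 53 (mod 59)
21^12 = 21^8 · 21^4 ≡ 53 · 17 ≡ 16 (mod 59).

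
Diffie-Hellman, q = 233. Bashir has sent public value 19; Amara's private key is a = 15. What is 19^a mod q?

46

Shared key K = 19^15 mod 233.
19^1 ≡ 19 (mod 233)
19^2 = (19^1)^2 ≡ 19^2 = 361 ≡ 128 (mod 233)
19^4 = (19^2)^2 ≡ 128^2 = 16384 ≡ 74 (mod 233)
19^8 = (19^4)^2 ≡ 74^2 = 5476 ≡ 117 (mod 233)
19^15 = 19^8 · 19^4 · 19^2 · 19^1 ≡ 117 · 74 · 128 · 19 ≡ 46 (mod 233).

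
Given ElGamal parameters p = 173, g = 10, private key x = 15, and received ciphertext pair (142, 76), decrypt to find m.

82

Shared mask s = c₁^x mod p = 142^15 mod 173.
142^1 ≡ 142 (mod 173)
142^2 = (142^1)^2 ≡ 142^2 = 20164 ≡ 96 (mod 173)
142^4 = (142^2)^2 ≡ 96^2 = 9216 ≡ 47 (mod 173)
142^8 = (142^4)^2 ≡ 47^2 = 2209 ≡ 133 (mod 173)
142^15 = 142^8 · 142^4 · 142^2 · 142^1 ≡ 133 · 47 · 96 · 142 ≡ 60 (mod 173).
So s = 60; s⁻¹ ≡ 124 (mod 173).
m = c₂ · s⁻¹ mod 173 = 76 · 124 mod 173 = 82.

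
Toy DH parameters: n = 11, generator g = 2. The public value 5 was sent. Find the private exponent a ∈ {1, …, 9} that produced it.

4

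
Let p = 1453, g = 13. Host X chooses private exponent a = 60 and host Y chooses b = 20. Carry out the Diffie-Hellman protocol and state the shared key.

823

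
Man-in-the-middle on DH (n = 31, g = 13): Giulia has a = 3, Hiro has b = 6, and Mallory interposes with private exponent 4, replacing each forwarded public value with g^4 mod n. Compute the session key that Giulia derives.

8

Giulia receives Mallory's public value M = 13^4 mod 31 instead of the honest one.
13^1 ≡ 13 (mod 31)
13^2 = (13^1)^2 ≡ 13^2 = 169 ≡ 14 (mod 31)
13^4 = (13^2)^2 ≡ 14^2 = 196 ≡ 10 (mod 31)
So M = 10. Giulia computes K = M^3 mod 31.
10^1 ≡ 10 (mod 31)
10^2 = (10^1)^2 ≡ 10^2 = 100 ≡ 7 (mod 31)
10^3 = 10^2 · 10^1 ≡ 7 · 10 ≡ 8 (mod 31).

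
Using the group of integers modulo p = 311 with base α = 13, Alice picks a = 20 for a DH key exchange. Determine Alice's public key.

15

Public value = 13^20 mod 311.
13^1 ≡ 13 (mod 311)
13^2 = (13^1)^2 ≡ 13^2 = 169 ≡ 169 (mod 311)
13^4 = (13^2)^2 ≡ 169^2 = 28561 ≡ 260 (mod 311)
13^8 = (13^4)^2 ≡ 260^2 = 67600 ≡ 113 (mod 311)
13^16 = (13^8)^2 ≡ 113^2 = 12769 ≡ 18 (mod 311)
13^20 = 13^16 · 13^4 ≡ 18 · 260 ≡ 15 (mod 311).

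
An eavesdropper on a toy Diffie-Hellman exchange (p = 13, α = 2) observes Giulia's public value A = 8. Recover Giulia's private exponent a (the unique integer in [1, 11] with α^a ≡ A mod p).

3

Try successive powers of 2 modulo 13:
2^1 ≡ 2
2^2 ≡ 4
2^3 ≡ 8
Found: a = 3.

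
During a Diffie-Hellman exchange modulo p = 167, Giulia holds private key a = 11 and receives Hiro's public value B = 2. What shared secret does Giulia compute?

44

Shared key K = 2^11 mod 167.
2^1 ≡ 2 (mod 167)
2^2 = (2^1)^2 ≡ 2^2 = 4 ≡ 4 (mod 167)
2^4 = (2^2)^2 ≡ 4^2 = 16 ≡ 16 (mod 167)
2^8 = (2^4)^2 ≡ 16^2 = 256 ≡ 89 (mod 167)
2^11 = 2^8 · 2^2 · 2^1 ≡ 89 · 4 · 2 ≡ 44 (mod 167).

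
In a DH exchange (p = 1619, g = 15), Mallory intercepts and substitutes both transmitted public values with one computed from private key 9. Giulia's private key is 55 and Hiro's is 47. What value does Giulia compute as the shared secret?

646

Giulia receives Mallory's public value M = 15^9 mod 1619 instead of the honest one.
15^1 ≡ 15 (mod 1619)
15^2 = (15^1)^2 ≡ 15^2 = 225 ≡ 225 (mod 1619)
15^4 = (15^2)^2 ≡ 225^2 = 50625 ≡ 436 (mod 1619)
15^8 = (15^4)^2 ≡ 436^2 = 190096 ≡ 673 (mod 1619)
15^9 = 15^8 · 15^1 ≡ 673 · 15 ≡ 381 (mod 1619).
So M = 381. Giulia computes K = M^55 mod 1619.
381^1 ≡ 381 (mod 1619)
381^2 = (381^1)^2 ≡ 381^2 = 145161 ≡ 1070 (mod 1619)
381^4 = (381^2)^2 ≡ 1070^2 = 1144900 ≡ 267 (mod 1619)
381^8 = (381^4)^2 ≡ 267^2 = 71289 ≡ 53 (mod 1619)
381^16 = (381^8)^2 ≡ 53^2 = 2809 ≡ 1190 (mod 1619)
381^32 = (381^16)^2 ≡ 1190^2 = 1416100 ≡ 1094 (mod 1619)
381^55 = 381^32 · 381^16 · 381^4 · 381^2 · 381^1 ≡ 1094 · 1190 · 267 · 1070 · 381 ≡ 646 (mod 1619).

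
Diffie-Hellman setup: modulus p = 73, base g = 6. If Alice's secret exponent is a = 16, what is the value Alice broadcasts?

2

Public value = 6^16 mod 73.
6^1 ≡ 6 (mod 73)
6^2 = (6^1)^2 ≡ 6^2 = 36 ≡ 36 (mod 73)
6^4 = (6^2)^2 ≡ 36^2 = 1296 ≡ 55 (mod 73)
6^8 = (6^4)^2 ≡ 55^2 = 3025 ≡ 32 (mod 73)
6^16 = (6^8)^2 ≡ 32^2 = 1024 ≡ 2 (mod 73)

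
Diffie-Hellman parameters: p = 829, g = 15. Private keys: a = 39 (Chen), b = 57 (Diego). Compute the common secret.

502

Chen sends A = g^a mod p = 15^39 mod 829.
15^1 ≡ 15 (mod 829)
15^2 = (15^1)^2 ≡ 15^2 = 225 ≡ 225 (mod 829)
15^4 = (15^2)^2 ≡ 225^2 = 50625 ≡ 56 (mod 829)
15^8 = (15^4)^2 ≡ 56^2 = 3136 ≡ 649 (mod 829)
15^16 = (15^8)^2 ≡ 649^2 = 421201 ≡ 69 (mod 829)
15^32 = (15^16)^2 ≡ 69^2 = 4761 ≡ 616 (mod 829)
15^39 = 15^32 · 15^4 · 15^2 · 15^1 ≡ 616 · 56 · 225 · 15 ≡ 69 (mod 829).
So A = 69. Diego then computes K = A^b mod p = 69^57 mod 829.
69^1 ≡ 69 (mod 829)
69^2 = (69^1)^2 ≡ 69^2 = 4761 ≡ 616 (mod 829)
69^4 = (69^2)^2 ≡ 616^2 = 379456 ≡ 603 (mod 829)
69^8 = (69^4)^2 ≡ 603^2 = 363609 ≡ 507 (mod 829)
69^16 = (69^8)^2 ≡ 507^2 = 257049 ≡ 59 (mod 829)
69^32 = (69^16)^2 ≡ 59^2 = 3481 ≡ 165 (mod 829)
69^57 = 69^32 · 69^16 · 69^8 · 69^1 ≡ 165 · 59 · 507 · 69 ≡ 502 (mod 829).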